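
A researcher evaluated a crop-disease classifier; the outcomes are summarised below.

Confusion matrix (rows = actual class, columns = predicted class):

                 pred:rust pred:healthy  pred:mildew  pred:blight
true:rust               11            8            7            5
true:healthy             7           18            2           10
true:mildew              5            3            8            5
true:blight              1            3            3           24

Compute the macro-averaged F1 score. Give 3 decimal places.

0.488

Per-class F1 score (2·TP/(2·TP+FP+FN)):
  rust: TP=11, FP=7+5+1=13, FN=8+7+5=20 → 22/55 = 0.4000
  healthy: TP=18, FP=8+3+3=14, FN=7+2+10=19 → 36/69 = 0.5217
  mildew: TP=8, FP=7+2+3=12, FN=5+3+5=13 → 16/41 = 0.3902
  blight: TP=24, FP=5+10+5=20, FN=1+3+3=7 → 48/75 = 0.6400
Macro-F1 score = mean = (0.4000 + 0.5217 + 0.3902 + 0.6400) / 4 = 0.488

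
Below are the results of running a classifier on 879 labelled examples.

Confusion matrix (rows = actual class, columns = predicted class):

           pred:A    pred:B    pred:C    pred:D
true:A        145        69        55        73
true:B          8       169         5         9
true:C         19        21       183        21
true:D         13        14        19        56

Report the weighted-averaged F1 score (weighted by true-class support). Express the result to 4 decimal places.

0.6230

Per-class F1 score (2·TP/(2·TP+FP+FN)):
  A: TP=145, FP=8+19+13=40, FN=69+55+73=197 → 290/527 = 0.55028
  B: TP=169, FP=69+21+14=104, FN=8+5+9=22 → 338/464 = 0.72845
  C: TP=183, FP=55+5+19=79, FN=19+21+21=61 → 366/506 = 0.72332
  D: TP=56, FP=73+9+21=103, FN=13+14+19=46 → 112/261 = 0.42912
Weighted-F1 score = Σ (supportᵢ/N)·F1 scoreᵢ with N=879: (342/879)·0.55028 + (191/879)·0.72845 + (244/879)·0.72332 + (102/879)·0.42912 = 0.6230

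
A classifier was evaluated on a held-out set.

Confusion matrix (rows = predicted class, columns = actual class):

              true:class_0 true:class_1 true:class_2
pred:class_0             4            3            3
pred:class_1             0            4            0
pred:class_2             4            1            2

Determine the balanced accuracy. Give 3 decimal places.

Balanced accuracy = mean of per-class recall.
  class_0: recall = 4/8 = 0.5000
  class_1: recall = 4/8 = 0.5000
  class_2: recall = 2/5 = 0.4000
Mean = (0.5000 + 0.5000 + 0.4000) / 3 = 0.467

0.467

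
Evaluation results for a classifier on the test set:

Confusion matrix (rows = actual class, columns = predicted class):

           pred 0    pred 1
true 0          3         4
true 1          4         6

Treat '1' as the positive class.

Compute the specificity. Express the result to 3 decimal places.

0.429

Specificity = TN/(TN+FP) = 3/(3+4) = 0.429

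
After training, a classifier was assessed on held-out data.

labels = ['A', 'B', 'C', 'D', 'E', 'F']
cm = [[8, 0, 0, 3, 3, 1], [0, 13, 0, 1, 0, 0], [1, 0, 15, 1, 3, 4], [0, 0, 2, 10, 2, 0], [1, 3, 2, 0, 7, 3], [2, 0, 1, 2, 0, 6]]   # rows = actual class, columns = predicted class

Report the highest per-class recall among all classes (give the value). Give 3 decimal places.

0.929

Per-class recall (TP/(TP+FN)):
  A: TP=8, FN=0+0+3+3+1=7 → 8/15 = 0.5333
  B: TP=13, FN=0+0+1+0+0=1 → 13/14 = 0.9286
  C: TP=15, FN=1+0+1+3+4=9 → 15/24 = 0.6250
  D: TP=10, FN=0+0+2+2+0=4 → 10/14 = 0.7143
  E: TP=7, FN=1+3+2+0+3=9 → 7/16 = 0.4375
  F: TP=6, FN=2+0+1+2+0=5 → 6/11 = 0.5455
Highest is class 'B' with recall = 0.929.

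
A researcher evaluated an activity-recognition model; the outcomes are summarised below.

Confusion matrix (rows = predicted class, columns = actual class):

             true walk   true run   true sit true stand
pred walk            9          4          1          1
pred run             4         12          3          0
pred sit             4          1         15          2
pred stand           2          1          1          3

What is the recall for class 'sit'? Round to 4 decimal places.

recall = TP/(TP+FN).
sit: TP=15, FN=1+3+1=5 → 15/20 = 0.75000

0.7500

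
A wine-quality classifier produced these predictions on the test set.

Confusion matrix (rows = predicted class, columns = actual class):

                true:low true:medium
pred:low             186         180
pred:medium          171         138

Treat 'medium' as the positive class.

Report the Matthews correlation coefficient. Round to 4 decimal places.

-0.0451

MCC = (TP·TN − FP·FN) / √((TP+FP)(TP+FN)(TN+FP)(TN+FN))
Numerator = 138·186 − 171·180 = -5112
Denominator = √(309·318·357·366) = √12839109444 = 113309.7941
MCC = -5112 / 113309.7941 = -0.0451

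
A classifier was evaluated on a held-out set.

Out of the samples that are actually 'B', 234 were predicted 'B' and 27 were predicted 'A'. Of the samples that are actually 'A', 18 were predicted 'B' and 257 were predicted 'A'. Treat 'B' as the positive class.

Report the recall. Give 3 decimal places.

Recall = TP/(TP+FN) = 234/(234+27) = 234/261 = 0.897

0.897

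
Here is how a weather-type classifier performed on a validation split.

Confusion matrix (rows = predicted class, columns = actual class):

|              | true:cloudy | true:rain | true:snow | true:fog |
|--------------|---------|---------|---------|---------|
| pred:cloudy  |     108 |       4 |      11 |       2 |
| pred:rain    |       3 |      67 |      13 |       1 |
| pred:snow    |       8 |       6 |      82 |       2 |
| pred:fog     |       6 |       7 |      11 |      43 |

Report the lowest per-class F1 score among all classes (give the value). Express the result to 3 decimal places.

Per-class F1 score (2·TP/(2·TP+FP+FN)):
  cloudy: TP=108, FP=4+11+2=17, FN=3+8+6=17 → 216/250 = 0.8640
  rain: TP=67, FP=3+13+1=17, FN=4+6+7=17 → 134/168 = 0.7976
  snow: TP=82, FP=8+6+2=16, FN=11+13+11=35 → 164/215 = 0.7628
  fog: TP=43, FP=6+7+11=24, FN=2+1+2=5 → 86/115 = 0.7478
Lowest is class 'fog' with F1 score = 0.748.

0.748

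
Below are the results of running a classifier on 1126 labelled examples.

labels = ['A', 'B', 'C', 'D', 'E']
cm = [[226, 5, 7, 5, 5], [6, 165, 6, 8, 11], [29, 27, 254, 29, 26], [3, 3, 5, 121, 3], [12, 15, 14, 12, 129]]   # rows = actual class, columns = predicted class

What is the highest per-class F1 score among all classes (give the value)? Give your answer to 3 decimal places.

0.863

Per-class F1 score (2·TP/(2·TP+FP+FN)):
  A: TP=226, FP=6+29+3+12=50, FN=5+7+5+5=22 → 452/524 = 0.8626
  B: TP=165, FP=5+27+3+15=50, FN=6+6+8+11=31 → 330/411 = 0.8029
  C: TP=254, FP=7+6+5+14=32, FN=29+27+29+26=111 → 508/651 = 0.7803
  D: TP=121, FP=5+8+29+12=54, FN=3+3+5+3=14 → 242/310 = 0.7806
  E: TP=129, FP=5+11+26+3=45, FN=12+15+14+12=53 → 258/356 = 0.7247
Highest is class 'A' with F1 score = 0.863.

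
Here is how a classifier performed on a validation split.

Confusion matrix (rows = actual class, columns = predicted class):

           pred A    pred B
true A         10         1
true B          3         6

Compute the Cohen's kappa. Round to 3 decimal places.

0.588

Observed agreement pₒ = trace/N = 16/20 = 0.8000
Expected agreement pₑ = Σ (rowᵢ·colᵢ)/N² = (11·13 + 9·7)/20² = 0.5150
κ = (pₒ − pₑ)/(1 − pₑ) = (0.8000 − 0.5150)/(1 − 0.5150) = 0.588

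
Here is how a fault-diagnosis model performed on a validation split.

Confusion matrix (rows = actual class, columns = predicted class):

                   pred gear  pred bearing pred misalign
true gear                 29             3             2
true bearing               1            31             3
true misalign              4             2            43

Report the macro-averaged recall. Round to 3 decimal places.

Per-class recall (TP/(TP+FN)):
  gear: TP=29, FN=3+2=5 → 29/34 = 0.8529
  bearing: TP=31, FN=1+3=4 → 31/35 = 0.8857
  misalign: TP=43, FN=4+2=6 → 43/49 = 0.8776
Macro-recall = mean = (0.8529 + 0.8857 + 0.8776) / 3 = 0.872

0.872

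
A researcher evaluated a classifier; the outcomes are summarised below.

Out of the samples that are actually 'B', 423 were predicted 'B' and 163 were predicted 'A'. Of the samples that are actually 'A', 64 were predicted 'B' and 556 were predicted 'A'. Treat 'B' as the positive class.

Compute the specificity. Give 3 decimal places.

Specificity = TN/(TN+FP) = 556/(556+64) = 0.897

0.897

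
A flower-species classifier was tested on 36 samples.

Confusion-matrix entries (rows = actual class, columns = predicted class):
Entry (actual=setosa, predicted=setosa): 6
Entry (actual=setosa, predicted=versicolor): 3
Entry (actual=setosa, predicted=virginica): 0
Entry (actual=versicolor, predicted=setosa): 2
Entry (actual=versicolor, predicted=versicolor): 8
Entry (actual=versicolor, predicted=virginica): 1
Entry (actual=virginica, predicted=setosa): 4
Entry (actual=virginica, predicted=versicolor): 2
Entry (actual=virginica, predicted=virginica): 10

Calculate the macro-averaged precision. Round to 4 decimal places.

Per-class precision (TP/(TP+FP)):
  setosa: TP=6, FP=2+4=6 → 6/12 = 0.50000
  versicolor: TP=8, FP=3+2=5 → 8/13 = 0.61538
  virginica: TP=10, FP=0+1=1 → 10/11 = 0.90909
Macro-precision = mean = (0.50000 + 0.61538 + 0.90909) / 3 = 0.6748

0.6748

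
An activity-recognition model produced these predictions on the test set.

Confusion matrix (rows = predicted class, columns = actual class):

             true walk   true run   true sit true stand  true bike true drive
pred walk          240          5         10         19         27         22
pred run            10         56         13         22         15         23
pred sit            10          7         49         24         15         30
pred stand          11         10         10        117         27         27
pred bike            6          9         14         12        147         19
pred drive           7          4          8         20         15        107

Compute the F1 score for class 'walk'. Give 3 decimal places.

0.791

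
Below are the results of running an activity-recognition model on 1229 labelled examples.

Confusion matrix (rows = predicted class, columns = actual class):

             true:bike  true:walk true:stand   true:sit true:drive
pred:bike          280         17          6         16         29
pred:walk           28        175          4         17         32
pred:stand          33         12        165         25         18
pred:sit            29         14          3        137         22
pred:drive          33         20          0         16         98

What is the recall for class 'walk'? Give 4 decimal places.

recall = TP/(TP+FN).
walk: TP=175, FN=17+12+14+20=63 → 175/238 = 0.73529

0.7353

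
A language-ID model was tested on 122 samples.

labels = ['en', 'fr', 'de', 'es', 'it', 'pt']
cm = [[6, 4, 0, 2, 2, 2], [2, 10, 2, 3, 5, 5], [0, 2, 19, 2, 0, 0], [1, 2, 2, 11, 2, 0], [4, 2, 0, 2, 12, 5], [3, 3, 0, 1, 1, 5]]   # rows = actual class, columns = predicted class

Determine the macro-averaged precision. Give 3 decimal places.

0.500

Per-class precision (TP/(TP+FP)):
  en: TP=6, FP=2+0+1+4+3=10 → 6/16 = 0.3750
  fr: TP=10, FP=4+2+2+2+3=13 → 10/23 = 0.4348
  de: TP=19, FP=0+2+2+0+0=4 → 19/23 = 0.8261
  es: TP=11, FP=2+3+2+2+1=10 → 11/21 = 0.5238
  it: TP=12, FP=2+5+0+2+1=10 → 12/22 = 0.5455
  pt: TP=5, FP=2+5+0+0+5=12 → 5/17 = 0.2941
Macro-precision = mean = (0.3750 + 0.4348 + 0.8261 + 0.5238 + 0.5455 + 0.2941) / 6 = 0.500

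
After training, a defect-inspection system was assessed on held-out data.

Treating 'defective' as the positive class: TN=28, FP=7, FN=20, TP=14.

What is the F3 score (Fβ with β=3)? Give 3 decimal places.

Fβ = (1+β²)·TP / ((1+β²)·TP + β²·FN + FP), with β²=9
= 10·14 / (10·14 + 9·20 + 7) = 0.428

0.428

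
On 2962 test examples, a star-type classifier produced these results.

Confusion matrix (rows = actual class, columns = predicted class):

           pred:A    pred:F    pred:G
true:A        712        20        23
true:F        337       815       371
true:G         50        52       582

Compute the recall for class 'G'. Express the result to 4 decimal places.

0.8509

recall = TP/(TP+FN).
G: TP=582, FN=50+52=102 → 582/684 = 0.85088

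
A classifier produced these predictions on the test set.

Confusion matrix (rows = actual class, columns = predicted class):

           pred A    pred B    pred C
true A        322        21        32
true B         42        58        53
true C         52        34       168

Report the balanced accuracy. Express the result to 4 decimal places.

0.6331

Balanced accuracy = mean of per-class recall.
  A: recall = 322/375 = 0.85867
  B: recall = 58/153 = 0.37908
  C: recall = 168/254 = 0.66142
Mean = (0.85867 + 0.37908 + 0.66142) / 3 = 0.6331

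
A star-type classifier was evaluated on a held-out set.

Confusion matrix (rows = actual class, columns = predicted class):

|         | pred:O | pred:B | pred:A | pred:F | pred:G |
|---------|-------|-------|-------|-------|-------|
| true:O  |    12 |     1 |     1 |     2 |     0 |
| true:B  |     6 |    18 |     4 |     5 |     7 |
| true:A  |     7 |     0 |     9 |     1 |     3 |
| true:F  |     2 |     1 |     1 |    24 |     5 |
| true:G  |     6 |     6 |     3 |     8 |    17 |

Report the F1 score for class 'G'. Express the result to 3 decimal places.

0.472

F1 score = 2·TP/(2·TP+FP+FN).
G: TP=17, FP=0+7+3+5=15, FN=6+6+3+8=23 → 34/72 = 0.4722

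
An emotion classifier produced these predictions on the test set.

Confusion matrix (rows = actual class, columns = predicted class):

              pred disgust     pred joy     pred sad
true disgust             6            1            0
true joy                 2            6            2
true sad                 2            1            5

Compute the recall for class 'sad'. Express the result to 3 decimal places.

0.625

recall = TP/(TP+FN).
sad: TP=5, FN=2+1=3 → 5/8 = 0.6250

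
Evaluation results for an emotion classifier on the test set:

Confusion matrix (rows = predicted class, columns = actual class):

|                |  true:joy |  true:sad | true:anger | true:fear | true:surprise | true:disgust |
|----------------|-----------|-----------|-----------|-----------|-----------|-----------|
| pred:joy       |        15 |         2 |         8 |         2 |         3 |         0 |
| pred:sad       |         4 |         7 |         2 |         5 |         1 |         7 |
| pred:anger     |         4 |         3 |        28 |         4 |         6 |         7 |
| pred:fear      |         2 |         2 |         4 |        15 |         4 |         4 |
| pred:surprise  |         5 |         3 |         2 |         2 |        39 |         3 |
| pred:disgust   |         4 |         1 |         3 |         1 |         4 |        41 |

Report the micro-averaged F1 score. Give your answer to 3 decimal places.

0.587

Micro-averaging pools counts across classes: ΣTP=145, ΣFP=102, ΣFN=102.
Micro-F1 score = 2·TP/(2·TP+FP+FN) on pooled counts = 0.587 (equals overall accuracy in single-label multiclass).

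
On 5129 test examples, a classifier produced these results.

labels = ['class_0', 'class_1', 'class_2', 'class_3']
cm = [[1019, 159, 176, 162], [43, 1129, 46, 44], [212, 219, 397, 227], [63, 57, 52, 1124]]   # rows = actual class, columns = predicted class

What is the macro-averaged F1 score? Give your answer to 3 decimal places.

Per-class F1 score (2·TP/(2·TP+FP+FN)):
  class_0: TP=1019, FP=43+212+63=318, FN=159+176+162=497 → 2038/2853 = 0.7143
  class_1: TP=1129, FP=159+219+57=435, FN=43+46+44=133 → 2258/2826 = 0.7990
  class_2: TP=397, FP=176+46+52=274, FN=212+219+227=658 → 794/1726 = 0.4600
  class_3: TP=1124, FP=162+44+227=433, FN=63+57+52=172 → 2248/2853 = 0.7879
Macro-F1 score = mean = (0.7143 + 0.7990 + 0.4600 + 0.7879) / 4 = 0.690

0.690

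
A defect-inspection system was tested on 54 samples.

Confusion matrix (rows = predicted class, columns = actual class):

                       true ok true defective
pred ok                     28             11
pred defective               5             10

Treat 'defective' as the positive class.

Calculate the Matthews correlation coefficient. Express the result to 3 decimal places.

MCC = (TP·TN − FP·FN) / √((TP+FP)(TP+FN)(TN+FP)(TN+FN))
Numerator = 10·28 − 5·11 = 225
Denominator = √(15·21·33·39) = √405405 = 636.7142
MCC = 225 / 636.7142 = 0.353

0.353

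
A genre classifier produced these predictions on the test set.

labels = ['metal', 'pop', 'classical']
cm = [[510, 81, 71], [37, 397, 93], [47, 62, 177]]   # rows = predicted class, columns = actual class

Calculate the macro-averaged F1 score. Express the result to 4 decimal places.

Per-class F1 score (2·TP/(2·TP+FP+FN)):
  metal: TP=510, FP=81+71=152, FN=37+47=84 → 1020/1256 = 0.81210
  pop: TP=397, FP=37+93=130, FN=81+62=143 → 794/1067 = 0.74414
  classical: TP=177, FP=47+62=109, FN=71+93=164 → 354/627 = 0.56459
Macro-F1 score = mean = (0.81210 + 0.74414 + 0.56459) / 3 = 0.7069

0.7069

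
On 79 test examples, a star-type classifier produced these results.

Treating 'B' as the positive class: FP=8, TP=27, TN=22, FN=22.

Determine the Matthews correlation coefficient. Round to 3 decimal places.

0.278

MCC = (TP·TN − FP·FN) / √((TP+FP)(TP+FN)(TN+FP)(TN+FN))
Numerator = 27·22 − 8·22 = 418
Denominator = √(35·49·30·44) = √2263800 = 1504.5930
MCC = 418 / 1504.5930 = 0.278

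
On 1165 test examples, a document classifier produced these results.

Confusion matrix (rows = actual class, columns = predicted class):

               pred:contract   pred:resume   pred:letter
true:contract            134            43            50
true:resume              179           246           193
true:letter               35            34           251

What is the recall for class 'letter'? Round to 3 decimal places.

recall = TP/(TP+FN).
letter: TP=251, FN=35+34=69 → 251/320 = 0.7844

0.784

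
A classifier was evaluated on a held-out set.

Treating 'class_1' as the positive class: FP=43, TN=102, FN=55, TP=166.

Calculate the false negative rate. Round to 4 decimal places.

FNR = FN/(FN+TP) = 55/(55+166) = 0.2489

0.2489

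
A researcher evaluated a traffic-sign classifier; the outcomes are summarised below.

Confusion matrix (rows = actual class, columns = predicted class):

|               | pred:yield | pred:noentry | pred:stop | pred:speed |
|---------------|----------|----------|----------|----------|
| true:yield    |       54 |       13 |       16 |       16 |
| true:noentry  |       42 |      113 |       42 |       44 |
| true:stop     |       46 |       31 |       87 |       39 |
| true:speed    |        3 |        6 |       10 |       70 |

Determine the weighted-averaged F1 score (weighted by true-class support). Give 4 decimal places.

0.5152

Per-class F1 score (2·TP/(2·TP+FP+FN)):
  yield: TP=54, FP=42+46+3=91, FN=13+16+16=45 → 108/244 = 0.44262
  noentry: TP=113, FP=13+31+6=50, FN=42+42+44=128 → 226/404 = 0.55941
  stop: TP=87, FP=16+42+10=68, FN=46+31+39=116 → 174/358 = 0.48603
  speed: TP=70, FP=16+44+39=99, FN=3+6+10=19 → 140/258 = 0.54264
Weighted-F1 score = Σ (supportᵢ/N)·F1 scoreᵢ with N=632: (99/632)·0.44262 + (241/632)·0.55941 + (203/632)·0.48603 + (89/632)·0.54264 = 0.5152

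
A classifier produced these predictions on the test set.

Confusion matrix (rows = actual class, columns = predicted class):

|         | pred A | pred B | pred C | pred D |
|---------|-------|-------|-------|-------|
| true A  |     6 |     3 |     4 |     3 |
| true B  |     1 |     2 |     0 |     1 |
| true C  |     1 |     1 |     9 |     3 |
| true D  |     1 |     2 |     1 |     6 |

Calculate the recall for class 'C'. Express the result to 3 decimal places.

Treat 'C' as positive and all other classes as negative.
recall = TP/(TP+FN).
C: TP=9, FN=1+1+3=5 → 9/14 = 0.6429

0.643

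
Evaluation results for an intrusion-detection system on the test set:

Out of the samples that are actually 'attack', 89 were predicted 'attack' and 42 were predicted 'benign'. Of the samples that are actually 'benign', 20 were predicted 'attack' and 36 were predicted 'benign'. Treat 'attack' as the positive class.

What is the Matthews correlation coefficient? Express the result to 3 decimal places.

0.299

MCC = (TP·TN − FP·FN) / √((TP+FP)(TP+FN)(TN+FP)(TN+FN))
Numerator = 89·36 − 20·42 = 2364
Denominator = √(109·131·56·78) = √62370672 = 7897.5105
MCC = 2364 / 7897.5105 = 0.299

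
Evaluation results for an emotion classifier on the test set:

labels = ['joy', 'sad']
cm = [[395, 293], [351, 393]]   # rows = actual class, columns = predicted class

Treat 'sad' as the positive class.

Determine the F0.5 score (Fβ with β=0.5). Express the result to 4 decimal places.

0.5634

Fβ = (1+β²)·TP / ((1+β²)·TP + β²·FN + FP), with β²=1/4
= 1.25·393 / (1.25·393 + 0.25·351 + 293) = 0.5634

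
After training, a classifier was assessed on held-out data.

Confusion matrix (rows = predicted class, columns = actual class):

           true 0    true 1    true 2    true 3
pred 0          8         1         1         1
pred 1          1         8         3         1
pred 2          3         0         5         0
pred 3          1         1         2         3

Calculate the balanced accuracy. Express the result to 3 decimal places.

0.617

Balanced accuracy = mean of per-class recall.
  0: recall = 8/13 = 0.6154
  1: recall = 8/10 = 0.8000
  2: recall = 5/11 = 0.4545
  3: recall = 3/5 = 0.6000
Mean = (0.6154 + 0.8000 + 0.4545 + 0.6000) / 4 = 0.617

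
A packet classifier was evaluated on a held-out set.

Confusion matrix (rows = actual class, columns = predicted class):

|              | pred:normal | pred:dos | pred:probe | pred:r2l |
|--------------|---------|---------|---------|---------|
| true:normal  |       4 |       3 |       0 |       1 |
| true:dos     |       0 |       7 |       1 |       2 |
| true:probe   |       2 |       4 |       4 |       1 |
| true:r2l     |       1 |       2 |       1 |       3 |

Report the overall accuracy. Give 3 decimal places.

Accuracy = trace / total = (4+7+4+3=18) / 36 = 18/36 = 0.500

0.500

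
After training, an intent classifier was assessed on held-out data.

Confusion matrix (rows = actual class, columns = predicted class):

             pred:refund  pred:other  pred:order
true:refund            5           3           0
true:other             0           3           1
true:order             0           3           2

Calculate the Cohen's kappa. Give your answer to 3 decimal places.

0.399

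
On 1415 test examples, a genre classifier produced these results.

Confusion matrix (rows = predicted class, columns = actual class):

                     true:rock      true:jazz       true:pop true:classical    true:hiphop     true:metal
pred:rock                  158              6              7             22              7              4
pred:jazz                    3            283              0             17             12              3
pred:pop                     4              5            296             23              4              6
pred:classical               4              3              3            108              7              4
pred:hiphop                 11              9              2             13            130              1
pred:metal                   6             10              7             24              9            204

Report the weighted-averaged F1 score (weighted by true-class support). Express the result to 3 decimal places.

0.827

Per-class F1 score (2·TP/(2·TP+FP+FN)):
  rock: TP=158, FP=6+7+22+7+4=46, FN=3+4+4+11+6=28 → 316/390 = 0.8103
  jazz: TP=283, FP=3+0+17+12+3=35, FN=6+5+3+9+10=33 → 566/634 = 0.8927
  pop: TP=296, FP=4+5+23+4+6=42, FN=7+0+3+2+7=19 → 592/653 = 0.9066
  classical: TP=108, FP=4+3+3+7+4=21, FN=22+17+23+13+24=99 → 216/336 = 0.6429
  hiphop: TP=130, FP=11+9+2+13+1=36, FN=7+12+4+7+9=39 → 260/335 = 0.7761
  metal: TP=204, FP=6+10+7+24+9=56, FN=4+3+6+4+1=18 → 408/482 = 0.8465
Weighted-F1 score = Σ (supportᵢ/N)·F1 scoreᵢ with N=1415: (186/1415)·0.8103 + (316/1415)·0.8927 + (315/1415)·0.9066 + (207/1415)·0.6429 + (169/1415)·0.7761 + (222/1415)·0.8465 = 0.827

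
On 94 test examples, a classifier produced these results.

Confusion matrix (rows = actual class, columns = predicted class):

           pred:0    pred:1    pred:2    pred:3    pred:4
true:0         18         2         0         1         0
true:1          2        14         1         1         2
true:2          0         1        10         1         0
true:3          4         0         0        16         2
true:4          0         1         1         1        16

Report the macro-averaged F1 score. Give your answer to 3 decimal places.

Per-class F1 score (2·TP/(2·TP+FP+FN)):
  0: TP=18, FP=2+0+4+0=6, FN=2+0+1+0=3 → 36/45 = 0.8000
  1: TP=14, FP=2+1+0+1=4, FN=2+1+1+2=6 → 28/38 = 0.7368
  2: TP=10, FP=0+1+0+1=2, FN=0+1+1+0=2 → 20/24 = 0.8333
  3: TP=16, FP=1+1+1+1=4, FN=4+0+0+2=6 → 32/42 = 0.7619
  4: TP=16, FP=0+2+0+2=4, FN=0+1+1+1=3 → 32/39 = 0.8205
Macro-F1 score = mean = (0.8000 + 0.7368 + 0.8333 + 0.7619 + 0.8205) / 5 = 0.791

0.791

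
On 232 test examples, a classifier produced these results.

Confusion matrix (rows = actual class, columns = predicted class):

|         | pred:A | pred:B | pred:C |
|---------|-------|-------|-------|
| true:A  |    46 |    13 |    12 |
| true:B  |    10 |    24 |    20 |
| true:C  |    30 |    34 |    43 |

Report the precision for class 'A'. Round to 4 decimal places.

Take TP from the diagonal, FP from the rest of the 'A' prediction marginal, FN from the rest of the 'A' actual marginal.
precision = TP/(TP+FP).
A: TP=46, FP=10+30=40 → 46/86 = 0.53488

0.5349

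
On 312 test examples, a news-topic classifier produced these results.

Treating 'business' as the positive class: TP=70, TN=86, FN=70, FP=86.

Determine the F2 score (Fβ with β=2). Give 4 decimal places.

Fβ = (1+β²)·TP / ((1+β²)·TP + β²·FN + FP), with β²=4
= 5·70 / (5·70 + 4·70 + 86) = 0.4888

0.4888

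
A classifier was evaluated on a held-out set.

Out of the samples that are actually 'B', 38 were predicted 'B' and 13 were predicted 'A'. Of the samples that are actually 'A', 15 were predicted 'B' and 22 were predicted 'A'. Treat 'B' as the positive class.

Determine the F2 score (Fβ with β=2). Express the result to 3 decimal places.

0.739

Fβ = (1+β²)·TP / ((1+β²)·TP + β²·FN + FP), with β²=4
= 5·38 / (5·38 + 4·13 + 15) = 0.739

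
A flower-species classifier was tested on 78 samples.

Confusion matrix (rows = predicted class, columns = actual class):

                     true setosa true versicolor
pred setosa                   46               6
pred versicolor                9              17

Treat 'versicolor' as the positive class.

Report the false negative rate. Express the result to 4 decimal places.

0.2609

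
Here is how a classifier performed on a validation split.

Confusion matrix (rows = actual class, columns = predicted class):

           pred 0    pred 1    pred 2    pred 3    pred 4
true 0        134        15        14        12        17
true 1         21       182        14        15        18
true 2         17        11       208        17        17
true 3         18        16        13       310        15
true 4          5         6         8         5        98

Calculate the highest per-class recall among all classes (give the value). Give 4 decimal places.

0.8333

Per-class recall (TP/(TP+FN)):
  0: TP=134, FN=15+14+12+17=58 → 134/192 = 0.69792
  1: TP=182, FN=21+14+15+18=68 → 182/250 = 0.72800
  2: TP=208, FN=17+11+17+17=62 → 208/270 = 0.77037
  3: TP=310, FN=18+16+13+15=62 → 310/372 = 0.83333
  4: TP=98, FN=5+6+8+5=24 → 98/122 = 0.80328
Highest is class '3' with recall = 0.8333.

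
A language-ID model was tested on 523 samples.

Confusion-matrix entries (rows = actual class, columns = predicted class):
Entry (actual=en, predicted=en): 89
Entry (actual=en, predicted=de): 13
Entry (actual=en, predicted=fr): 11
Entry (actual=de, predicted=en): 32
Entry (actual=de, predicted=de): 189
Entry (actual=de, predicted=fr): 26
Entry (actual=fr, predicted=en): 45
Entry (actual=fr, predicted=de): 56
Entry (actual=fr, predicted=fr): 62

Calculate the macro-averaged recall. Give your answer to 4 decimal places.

Per-class recall (TP/(TP+FN)):
  en: TP=89, FN=13+11=24 → 89/113 = 0.78761
  de: TP=189, FN=32+26=58 → 189/247 = 0.76518
  fr: TP=62, FN=45+56=101 → 62/163 = 0.38037
Macro-recall = mean = (0.78761 + 0.76518 + 0.38037) / 3 = 0.6444

0.6444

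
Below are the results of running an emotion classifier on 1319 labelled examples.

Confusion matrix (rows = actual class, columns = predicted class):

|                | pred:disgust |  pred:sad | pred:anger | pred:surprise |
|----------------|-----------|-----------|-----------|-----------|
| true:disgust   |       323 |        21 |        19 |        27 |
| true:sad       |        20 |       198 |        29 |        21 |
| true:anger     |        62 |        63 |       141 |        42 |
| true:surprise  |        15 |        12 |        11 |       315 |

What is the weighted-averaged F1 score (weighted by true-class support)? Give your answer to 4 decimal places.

Per-class F1 score (2·TP/(2·TP+FP+FN)):
  disgust: TP=323, FP=20+62+15=97, FN=21+19+27=67 → 646/810 = 0.79753
  sad: TP=198, FP=21+63+12=96, FN=20+29+21=70 → 396/562 = 0.70463
  anger: TP=141, FP=19+29+11=59, FN=62+63+42=167 → 282/508 = 0.55512
  surprise: TP=315, FP=27+21+42=90, FN=15+12+11=38 → 630/758 = 0.83113
Weighted-F1 score = Σ (supportᵢ/N)·F1 scoreᵢ with N=1319: (390/1319)·0.79753 + (268/1319)·0.70463 + (308/1319)·0.55512 + (353/1319)·0.83113 = 0.7310

0.7310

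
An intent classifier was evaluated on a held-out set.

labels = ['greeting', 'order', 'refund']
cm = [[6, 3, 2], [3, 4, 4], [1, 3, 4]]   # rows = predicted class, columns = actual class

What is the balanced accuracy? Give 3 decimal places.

Balanced accuracy = mean of per-class recall.
  greeting: recall = 6/10 = 0.6000
  order: recall = 4/10 = 0.4000
  refund: recall = 4/10 = 0.4000
Mean = (0.6000 + 0.4000 + 0.4000) / 3 = 0.467

0.467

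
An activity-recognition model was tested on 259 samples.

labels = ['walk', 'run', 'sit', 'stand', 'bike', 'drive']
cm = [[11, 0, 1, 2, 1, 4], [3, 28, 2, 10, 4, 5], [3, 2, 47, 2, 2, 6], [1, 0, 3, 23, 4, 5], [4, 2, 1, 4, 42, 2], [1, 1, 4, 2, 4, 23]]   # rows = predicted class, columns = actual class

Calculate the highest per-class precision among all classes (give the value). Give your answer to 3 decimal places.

0.764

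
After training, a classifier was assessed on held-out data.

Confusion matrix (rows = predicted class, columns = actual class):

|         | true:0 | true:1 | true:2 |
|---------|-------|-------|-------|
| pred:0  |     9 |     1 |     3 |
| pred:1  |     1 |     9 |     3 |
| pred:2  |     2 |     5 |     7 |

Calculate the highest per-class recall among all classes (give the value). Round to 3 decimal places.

Per-class recall (TP/(TP+FN)):
  0: TP=9, FN=1+2=3 → 9/12 = 0.7500
  1: TP=9, FN=1+5=6 → 9/15 = 0.6000
  2: TP=7, FN=3+3=6 → 7/13 = 0.5385
Highest is class '0' with recall = 0.750.

0.750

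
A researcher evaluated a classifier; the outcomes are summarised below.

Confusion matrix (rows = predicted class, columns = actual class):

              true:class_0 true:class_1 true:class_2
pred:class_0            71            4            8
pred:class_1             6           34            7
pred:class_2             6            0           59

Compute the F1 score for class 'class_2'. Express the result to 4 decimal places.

0.8489

One-vs-rest for 'class_2': TP = diagonal; FP = other classes predicted 'class_2'; FN = 'class_2' predicted as other.
F1 score = 2·TP/(2·TP+FP+FN).
class_2: TP=59, FP=6+0=6, FN=8+7=15 → 118/139 = 0.84892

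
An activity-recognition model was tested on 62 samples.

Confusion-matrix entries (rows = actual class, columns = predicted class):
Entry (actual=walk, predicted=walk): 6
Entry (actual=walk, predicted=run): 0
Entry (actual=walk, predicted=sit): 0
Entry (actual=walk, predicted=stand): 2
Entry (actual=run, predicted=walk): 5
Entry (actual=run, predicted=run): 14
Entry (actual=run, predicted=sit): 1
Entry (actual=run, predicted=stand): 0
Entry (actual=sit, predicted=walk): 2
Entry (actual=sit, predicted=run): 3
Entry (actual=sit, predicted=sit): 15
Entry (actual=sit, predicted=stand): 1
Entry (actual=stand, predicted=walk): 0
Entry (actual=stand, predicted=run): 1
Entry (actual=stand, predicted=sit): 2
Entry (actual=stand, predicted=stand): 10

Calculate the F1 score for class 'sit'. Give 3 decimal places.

Treat 'sit' as positive and all other classes as negative.
F1 score = 2·TP/(2·TP+FP+FN).
sit: TP=15, FP=0+1+2=3, FN=2+3+1=6 → 30/39 = 0.7692

0.769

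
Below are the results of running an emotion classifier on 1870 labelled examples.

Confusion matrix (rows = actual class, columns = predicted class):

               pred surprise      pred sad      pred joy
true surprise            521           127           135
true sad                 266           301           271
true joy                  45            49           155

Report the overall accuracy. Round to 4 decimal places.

0.5225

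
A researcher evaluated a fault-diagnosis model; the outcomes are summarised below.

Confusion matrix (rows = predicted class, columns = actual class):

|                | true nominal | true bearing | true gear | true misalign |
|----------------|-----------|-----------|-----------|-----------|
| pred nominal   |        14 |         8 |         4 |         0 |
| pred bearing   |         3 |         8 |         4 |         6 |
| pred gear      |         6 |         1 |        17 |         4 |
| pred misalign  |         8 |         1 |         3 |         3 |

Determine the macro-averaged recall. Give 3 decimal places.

0.433

Per-class recall (TP/(TP+FN)):
  nominal: TP=14, FN=3+6+8=17 → 14/31 = 0.4516
  bearing: TP=8, FN=8+1+1=10 → 8/18 = 0.4444
  gear: TP=17, FN=4+4+3=11 → 17/28 = 0.6071
  misalign: TP=3, FN=0+6+4=10 → 3/13 = 0.2308
Macro-recall = mean = (0.4516 + 0.4444 + 0.6071 + 0.2308) / 4 = 0.433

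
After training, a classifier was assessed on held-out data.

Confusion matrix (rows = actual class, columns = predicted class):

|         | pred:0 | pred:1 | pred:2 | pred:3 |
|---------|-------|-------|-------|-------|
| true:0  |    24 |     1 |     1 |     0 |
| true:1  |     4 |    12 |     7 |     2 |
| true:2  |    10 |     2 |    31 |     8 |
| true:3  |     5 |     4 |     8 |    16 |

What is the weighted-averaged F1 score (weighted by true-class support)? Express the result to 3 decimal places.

0.607

Per-class F1 score (2·TP/(2·TP+FP+FN)):
  0: TP=24, FP=4+10+5=19, FN=1+1+0=2 → 48/69 = 0.6957
  1: TP=12, FP=1+2+4=7, FN=4+7+2=13 → 24/44 = 0.5455
  2: TP=31, FP=1+7+8=16, FN=10+2+8=20 → 62/98 = 0.6327
  3: TP=16, FP=0+2+8=10, FN=5+4+8=17 → 32/59 = 0.5424
Weighted-F1 score = Σ (supportᵢ/N)·F1 scoreᵢ with N=135: (26/135)·0.6957 + (25/135)·0.5455 + (51/135)·0.6327 + (33/135)·0.5424 = 0.607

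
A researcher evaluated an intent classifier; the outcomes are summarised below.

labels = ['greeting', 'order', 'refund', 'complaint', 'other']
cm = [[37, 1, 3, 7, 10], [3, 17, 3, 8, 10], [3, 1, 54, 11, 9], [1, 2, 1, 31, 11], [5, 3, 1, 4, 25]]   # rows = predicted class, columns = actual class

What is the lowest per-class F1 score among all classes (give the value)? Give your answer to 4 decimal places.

0.4854

Per-class F1 score (2·TP/(2·TP+FP+FN)):
  greeting: TP=37, FP=1+3+7+10=21, FN=3+3+1+5=12 → 74/107 = 0.69159
  order: TP=17, FP=3+3+8+10=24, FN=1+1+2+3=7 → 34/65 = 0.52308
  refund: TP=54, FP=3+1+11+9=24, FN=3+3+1+1=8 → 108/140 = 0.77143
  complaint: TP=31, FP=1+2+1+11=15, FN=7+8+11+4=30 → 62/107 = 0.57944
  other: TP=25, FP=5+3+1+4=13, FN=10+10+9+11=40 → 50/103 = 0.48544
Lowest is class 'other' with F1 score = 0.4854.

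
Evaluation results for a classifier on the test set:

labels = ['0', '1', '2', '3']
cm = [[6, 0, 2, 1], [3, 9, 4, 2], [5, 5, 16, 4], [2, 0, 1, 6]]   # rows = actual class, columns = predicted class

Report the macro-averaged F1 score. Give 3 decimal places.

0.548

Per-class F1 score (2·TP/(2·TP+FP+FN)):
  0: TP=6, FP=3+5+2=10, FN=0+2+1=3 → 12/25 = 0.4800
  1: TP=9, FP=0+5+0=5, FN=3+4+2=9 → 18/32 = 0.5625
  2: TP=16, FP=2+4+1=7, FN=5+5+4=14 → 32/53 = 0.6038
  3: TP=6, FP=1+2+4=7, FN=2+0+1=3 → 12/22 = 0.5455
Macro-F1 score = mean = (0.4800 + 0.5625 + 0.6038 + 0.5455) / 4 = 0.548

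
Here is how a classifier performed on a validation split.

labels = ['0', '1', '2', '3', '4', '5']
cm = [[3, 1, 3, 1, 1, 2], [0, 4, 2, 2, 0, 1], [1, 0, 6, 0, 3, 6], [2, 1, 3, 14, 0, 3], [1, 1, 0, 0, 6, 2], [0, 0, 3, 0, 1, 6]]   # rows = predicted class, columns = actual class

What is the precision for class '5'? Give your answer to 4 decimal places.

One-vs-rest for '5': TP = diagonal; FP = other classes predicted '5'; FN = '5' predicted as other.
precision = TP/(TP+FP).
5: TP=6, FP=0+0+3+0+1=4 → 6/10 = 0.60000

0.6000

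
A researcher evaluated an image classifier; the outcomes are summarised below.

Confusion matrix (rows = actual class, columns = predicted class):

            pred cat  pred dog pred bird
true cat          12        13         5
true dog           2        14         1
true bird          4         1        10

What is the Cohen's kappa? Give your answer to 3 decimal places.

Observed agreement pₒ = trace/N = 36/62 = 0.5806
Expected agreement pₑ = Σ (rowᵢ·colᵢ)/N² = (30·18 + 17·28 + 15·16)/62² = 0.3267
κ = (pₒ − pₑ)/(1 − pₑ) = (0.5806 − 0.3267)/(1 − 0.3267) = 0.377

0.377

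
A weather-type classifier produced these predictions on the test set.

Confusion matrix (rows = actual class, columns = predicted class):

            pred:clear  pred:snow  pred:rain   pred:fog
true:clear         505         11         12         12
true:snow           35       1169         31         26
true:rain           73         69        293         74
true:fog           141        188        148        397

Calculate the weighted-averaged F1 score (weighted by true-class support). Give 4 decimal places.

0.7275

Per-class F1 score (2·TP/(2·TP+FP+FN)):
  clear: TP=505, FP=35+73+141=249, FN=11+12+12=35 → 1010/1294 = 0.78053
  snow: TP=1169, FP=11+69+188=268, FN=35+31+26=92 → 2338/2698 = 0.86657
  rain: TP=293, FP=12+31+148=191, FN=73+69+74=216 → 586/993 = 0.59013
  fog: TP=397, FP=12+26+74=112, FN=141+188+148=477 → 794/1383 = 0.57411
Weighted-F1 score = Σ (supportᵢ/N)·F1 scoreᵢ with N=3184: (540/3184)·0.78053 + (1261/3184)·0.86657 + (509/3184)·0.59013 + (874/3184)·0.57411 = 0.7275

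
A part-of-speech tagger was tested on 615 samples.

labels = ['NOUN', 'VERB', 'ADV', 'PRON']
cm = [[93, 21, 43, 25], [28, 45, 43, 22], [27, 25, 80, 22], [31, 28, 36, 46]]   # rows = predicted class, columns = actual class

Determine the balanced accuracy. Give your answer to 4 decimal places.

0.4234

Balanced accuracy = mean of per-class recall.
  NOUN: recall = 93/179 = 0.51955
  VERB: recall = 45/119 = 0.37815
  ADV: recall = 80/202 = 0.39604
  PRON: recall = 46/115 = 0.40000
Mean = (0.51955 + 0.37815 + 0.39604 + 0.40000) / 4 = 0.4234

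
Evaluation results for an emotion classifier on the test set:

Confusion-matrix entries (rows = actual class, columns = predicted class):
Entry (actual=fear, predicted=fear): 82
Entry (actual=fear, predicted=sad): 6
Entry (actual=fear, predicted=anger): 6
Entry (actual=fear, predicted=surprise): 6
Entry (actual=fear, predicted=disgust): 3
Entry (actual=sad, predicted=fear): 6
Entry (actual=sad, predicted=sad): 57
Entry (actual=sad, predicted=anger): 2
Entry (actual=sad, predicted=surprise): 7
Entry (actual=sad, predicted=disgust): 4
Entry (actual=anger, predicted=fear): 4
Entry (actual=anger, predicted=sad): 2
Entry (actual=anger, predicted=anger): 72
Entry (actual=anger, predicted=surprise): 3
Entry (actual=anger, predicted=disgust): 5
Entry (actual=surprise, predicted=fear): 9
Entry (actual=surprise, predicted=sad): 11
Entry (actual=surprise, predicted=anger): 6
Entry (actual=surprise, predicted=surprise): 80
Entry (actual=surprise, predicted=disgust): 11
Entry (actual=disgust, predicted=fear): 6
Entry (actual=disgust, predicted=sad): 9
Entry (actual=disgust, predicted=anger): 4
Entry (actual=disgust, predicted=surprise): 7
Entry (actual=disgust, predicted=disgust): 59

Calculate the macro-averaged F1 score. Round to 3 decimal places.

0.748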